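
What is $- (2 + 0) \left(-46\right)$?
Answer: $92$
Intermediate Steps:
$- (2 + 0) \left(-46\right) = \left(-1\right) 2 \left(-46\right) = \left(-2\right) \left(-46\right) = 92$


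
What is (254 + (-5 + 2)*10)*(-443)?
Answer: -99232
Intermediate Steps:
(254 + (-5 + 2)*10)*(-443) = (254 - 3*10)*(-443) = (254 - 30)*(-443) = 224*(-443) = -99232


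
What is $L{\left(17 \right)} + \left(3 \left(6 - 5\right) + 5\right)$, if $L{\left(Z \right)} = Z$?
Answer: $25$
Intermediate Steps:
$L{\left(17 \right)} + \left(3 \left(6 - 5\right) + 5\right) = 17 + \left(3 \left(6 - 5\right) + 5\right) = 17 + \left(3 \cdot 1 + 5\right) = 17 + \left(3 + 5\right) = 17 + 8 = 25$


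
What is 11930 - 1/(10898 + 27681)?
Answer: 460247469/38579 ≈ 11930.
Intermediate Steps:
11930 - 1/(10898 + 27681) = 11930 - 1/38579 = 460247469/38579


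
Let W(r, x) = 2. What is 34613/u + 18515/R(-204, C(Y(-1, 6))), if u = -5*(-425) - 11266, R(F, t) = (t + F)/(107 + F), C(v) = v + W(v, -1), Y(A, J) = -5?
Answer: 237821156/27423 ≈ 8672.3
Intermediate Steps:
C(v) = 2 + v (C(v) = v + 2 = 2 + v)
R(F, t) = (F + t)/(107 + F)
u = -9141 (u = 2125 - 11266 = -9141)
34613/u + 18515/R(-204, C(Y(-1, 6))) = 34613/(-9141) + 18515/(((-204 + (2 - 5))/(107 - 204))) = 34613*(-1/9141) + 18515/(((-204 - 3)/(-97))) = -34613/9141 + 18515/((-1/97*(-207))) = -34613/9141 + 18515/(207/97) = -34613/9141 + 18515*(97/207) = -34613/9141 + 78085/9 = 237821156/27423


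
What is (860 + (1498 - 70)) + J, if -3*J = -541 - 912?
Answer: 8317/3 ≈ 2772.3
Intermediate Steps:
J = 1453/3 (J = -(-541 - 912)/3 = -⅓*(-1453) = 1453/3 ≈ 484.33)
(860 + (1498 - 70)) + J = (860 + (1498 - 70)) + 1453/3 = (860 + 1428) + 1453/3 = 2288 + 1453/3 = 8317/3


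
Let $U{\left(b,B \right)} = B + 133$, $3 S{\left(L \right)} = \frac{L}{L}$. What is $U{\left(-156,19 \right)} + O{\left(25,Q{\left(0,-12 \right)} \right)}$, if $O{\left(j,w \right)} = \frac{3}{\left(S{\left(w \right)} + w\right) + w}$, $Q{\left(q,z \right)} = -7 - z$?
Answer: $\frac{4721}{31} \approx 152.29$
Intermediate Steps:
$S{\left(L \right)} = \frac{1}{3}$ ($S{\left(L \right)} = \frac{L \frac{1}{L}}{3} = \frac{1}{3} \cdot 1 = \frac{1}{3}$)
$U{\left(b,B \right)} = 133 + B$
$O{\left(j,w \right)} = \frac{3}{\frac{1}{3} + 2 w}$ ($O{\left(j,w \right)} = \frac{3}{\left(\frac{1}{3} + w\right) + w} = \frac{3}{\frac{1}{3} + 2 w}$)
$U{\left(-156,19 \right)} + O{\left(25,Q{\left(0,-12 \right)} \right)} = \left(133 + 19\right) + \frac{9}{1 + 6 \left(-7 - -12\right)} = 152 + \frac{9}{1 + 6 \left(-7 + 12\right)} = 152 + \frac{9}{1 + 6 \cdot 5} = 152 + \frac{9}{1 + 30} = 152 + \frac{9}{31} = \frac{4721}{31}$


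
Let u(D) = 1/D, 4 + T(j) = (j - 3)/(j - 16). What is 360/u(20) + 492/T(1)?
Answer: 205110/29 ≈ 7072.8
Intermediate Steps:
T(j) = -4 + (-3 + j)/(-16 + j) (T(j) = -4 + (j - 3)/(j - 16) = -4 + (-3 + j)/(-16 + j))
360/u(20) + 492/T(1) = 360/(1/20) + 492/(((61 - 3*1)/(-16 + 1))) = 360/(1/20) + 492/(((61 - 3)/(-15))) = 360*20 + 492/((-1/15*58)) = 7200 + 492/(-58/15) = 7200 + 492*(-15/58) = 7200 - 3690/29 = 205110/29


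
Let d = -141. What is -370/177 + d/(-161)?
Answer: -34613/28497 ≈ -1.2146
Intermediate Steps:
-370/177 + d/(-161) = -370/177 - 141/(-161) = -370*1/177 - 141*(-1/161) = -370/177 + 141/161 = -34613/28497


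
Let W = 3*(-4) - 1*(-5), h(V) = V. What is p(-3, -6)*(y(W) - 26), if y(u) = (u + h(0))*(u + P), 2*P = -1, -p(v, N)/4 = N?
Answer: 636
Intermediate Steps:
p(v, N) = -4*N
P = -½ (P = (½)*(-1) = -½ ≈ -0.50000)
W = -7 (W = -12 + 5 = -7)
y(u) = u*(-½ + u) (y(u) = (u + 0)*(u - ½) = u*(-½ + u))
p(-3, -6)*(y(W) - 26) = (-4*(-6))*(-7*(-½ - 7) - 26) = 24*(-7*(-15/2) - 26) = 24*(105/2 - 26) = 24*(53/2) = 636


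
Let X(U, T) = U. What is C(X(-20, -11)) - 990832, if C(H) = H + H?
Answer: -990872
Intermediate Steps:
C(H) = 2*H
C(X(-20, -11)) - 990832 = 2*(-20) - 990832 = -40 - 990832 = -990872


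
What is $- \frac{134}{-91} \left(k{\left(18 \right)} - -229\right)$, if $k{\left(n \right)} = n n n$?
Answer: $\frac{812174}{91} \approx 8925.0$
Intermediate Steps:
$k{\left(n \right)} = n^{3}$ ($k{\left(n \right)} = n^{2} n = n^{3}$)
$- \frac{134}{-91} \left(k{\left(18 \right)} - -229\right) = - \frac{134}{-91} \left(18^{3} - -229\right) = \left(-134\right) \left(- \frac{1}{91}\right) \left(5832 + 229\right) = \frac{134}{91} \cdot 6061 = \frac{812174}{91}$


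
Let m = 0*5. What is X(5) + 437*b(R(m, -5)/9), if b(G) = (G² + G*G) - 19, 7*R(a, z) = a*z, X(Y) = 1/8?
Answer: -66423/8 ≈ -8302.9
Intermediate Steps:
X(Y) = ⅛
m = 0
R(a, z) = a*z/7 (R(a, z) = (a*z)/7 = a*z/7)
b(G) = -19 + 2*G² (b(G) = (G² + G²) - 19 = 2*G² - 19 = -19 + 2*G²)
X(5) + 437*b(R(m, -5)/9) = ⅛ + 437*(-19 + 2*(((⅐)*0*(-5))/9)²) = ⅛ + 437*(-19 + 2*(0*(⅑))²) = ⅛ + 437*(-19 + 2*0²) = ⅛ + 437*(-19 + 2*0) = ⅛ + 437*(-19 + 0) = ⅛ + 437*(-19) = ⅛ - 8303 = -66423/8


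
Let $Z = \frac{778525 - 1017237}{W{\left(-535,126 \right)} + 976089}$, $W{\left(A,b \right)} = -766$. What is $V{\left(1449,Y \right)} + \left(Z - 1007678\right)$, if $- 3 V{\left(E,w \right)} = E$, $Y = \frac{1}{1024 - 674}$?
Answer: $- \frac{983282849715}{975323} \approx -1.0082 \cdot 10^{6}$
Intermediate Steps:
$Y = \frac{1}{350} \approx 0.0028571$
$V{\left(E,w \right)} = - \frac{E}{3}$
$Z = - \frac{238712}{975323}$ ($Z = \frac{778525 - 1017237}{-766 + 976089} = - \frac{238712}{975323} \approx -0.24475$)
$V{\left(1449,Y \right)} + \left(Z - 1007678\right) = \left(- \frac{1}{3}\right) 1449 - \frac{982811768706}{975323} = -483 - \frac{982811768706}{975323} = - \frac{983282849715}{975323}$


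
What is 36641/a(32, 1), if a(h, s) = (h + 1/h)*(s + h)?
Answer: 106592/3075 ≈ 34.664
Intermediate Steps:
a(h, s) = (h + s)*(h + 1/h) (a(h, s) = (h + 1/h)*(h + s) = (h + s)*(h + 1/h))
36641/a(32, 1) = 36641/(1 + 32² + 32*1 + 1/32) = 36641/(1 + 1024 + 32 + 1*(1/32)) = 36641/(1 + 1024 + 32 + 1/32) = 36641/(33825/32) = 36641*(32/33825) = 106592/3075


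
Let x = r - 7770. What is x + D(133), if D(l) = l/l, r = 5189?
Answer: -2580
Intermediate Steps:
D(l) = 1
x = -2581 (x = 5189 - 7770 = -2581)
x + D(133) = -2581 + 1 = -2580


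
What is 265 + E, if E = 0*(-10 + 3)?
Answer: 265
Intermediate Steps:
E = 0 (E = 0*(-7) = 0)
265 + E = 265 + 0 = 265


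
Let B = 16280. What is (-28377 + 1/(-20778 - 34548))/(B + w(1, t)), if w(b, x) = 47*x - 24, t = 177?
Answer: -1569985903/1359636450 ≈ -1.1547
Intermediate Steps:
w(b, x) = -24 + 47*x
(-28377 + 1/(-20778 - 34548))/(B + w(1, t)) = (-28377 + 1/(-20778 - 34548))/(16280 + (-24 + 47*177)) = (-28377 + 1/(-55326))/(16280 + (-24 + 8319)) = (-28377 - 1/55326)/(16280 + 8295) = -1569985903/55326/24575 = -1569985903/55326*1/24575 = -1569985903/1359636450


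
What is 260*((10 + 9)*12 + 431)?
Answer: 171340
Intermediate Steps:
260*((10 + 9)*12 + 431) = 260*(19*12 + 431) = 260*(228 + 431) = 260*659 = 171340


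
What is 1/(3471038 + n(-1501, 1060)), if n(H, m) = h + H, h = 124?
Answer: 1/3469661 ≈ 2.8821e-7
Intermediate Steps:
n(H, m) = 124 + H
1/(3471038 + n(-1501, 1060)) = 1/(3471038 + (124 - 1501)) = 1/(3471038 - 1377) = 1/3469661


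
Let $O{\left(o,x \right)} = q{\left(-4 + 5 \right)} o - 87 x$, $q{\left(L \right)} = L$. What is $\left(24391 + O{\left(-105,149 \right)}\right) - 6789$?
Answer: $4534$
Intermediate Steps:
$O{\left(o,x \right)} = o - 87 x$ ($O{\left(o,x \right)} = \left(-4 + 5\right) o - 87 x = 1 o - 87 x = o - 87 x$)
$\left(24391 + O{\left(-105,149 \right)}\right) - 6789 = \left(24391 - 13068\right) - 6789 = 11323 - 6789 = 4534$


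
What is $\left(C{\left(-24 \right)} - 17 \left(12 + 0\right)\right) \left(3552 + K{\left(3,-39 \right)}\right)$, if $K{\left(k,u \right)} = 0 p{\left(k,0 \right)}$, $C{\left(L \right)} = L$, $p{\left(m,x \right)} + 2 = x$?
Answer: $-809856$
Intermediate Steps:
$p{\left(m,x \right)} = -2 + x$
$K{\left(k,u \right)} = 0$ ($K{\left(k,u \right)} = 0 \left(-2 + 0\right) = 0 \left(-2\right) = 0$)
$\left(C{\left(-24 \right)} - 17 \left(12 + 0\right)\right) \left(3552 + K{\left(3,-39 \right)}\right) = \left(-24 - 17 \left(12 + 0\right)\right) \left(3552 + 0\right) = \left(-24 - 204\right) 3552 = \left(-228\right) 3552 = -809856$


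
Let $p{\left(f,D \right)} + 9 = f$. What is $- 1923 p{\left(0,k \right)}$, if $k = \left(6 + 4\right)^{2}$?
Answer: $17307$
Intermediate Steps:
$k = 100$ ($k = 10^{2} = 100$)
$p{\left(f,D \right)} = -9 + f$
$- 1923 p{\left(0,k \right)} = - 1923 \left(-9 + 0\right) = \left(-1923\right) \left(-9\right) = 17307$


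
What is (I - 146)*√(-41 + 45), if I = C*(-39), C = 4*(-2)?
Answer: 332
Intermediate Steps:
C = -8
I = 312 (I = -8*(-39) = 312)
(I - 146)*√(-41 + 45) = (312 - 146)*√(-41 + 45) = 166*√4 = 166*2 = 332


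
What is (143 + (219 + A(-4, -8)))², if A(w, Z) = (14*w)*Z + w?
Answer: 649636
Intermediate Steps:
A(w, Z) = w + 14*Z*w (A(w, Z) = 14*Z*w + w = w + 14*Z*w)
(143 + (219 + A(-4, -8)))² = (143 + (219 - 4*(1 + 14*(-8))))² = (143 + (219 - 4*(1 - 112)))² = (143 + (219 - 4*(-111)))² = (143 + (219 + 444))² = (143 + 663)² = 806² = 649636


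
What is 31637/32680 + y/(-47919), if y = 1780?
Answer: 1457843003/1565992920 ≈ 0.93094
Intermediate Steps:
31637/32680 + y/(-47919) = 31637/32680 + 1780/(-47919) = 31637*(1/32680) + 1780*(-1/47919) = 31637/32680 - 1780/47919 = 1457843003/1565992920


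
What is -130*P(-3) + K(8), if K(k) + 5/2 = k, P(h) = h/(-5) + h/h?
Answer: -405/2 ≈ -202.50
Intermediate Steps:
P(h) = 1 - h/5 (P(h) = h*(-1/5) + 1 = -h/5 + 1 = 1 - h/5)
K(k) = -5/2 + k
-130*P(-3) + K(8) = -130*(1 - 1/5*(-3)) + (-5/2 + 8) = -130*(1 + 3/5) + 11/2 = -130*8/5 + 11/2 = -208 + 11/2 = -405/2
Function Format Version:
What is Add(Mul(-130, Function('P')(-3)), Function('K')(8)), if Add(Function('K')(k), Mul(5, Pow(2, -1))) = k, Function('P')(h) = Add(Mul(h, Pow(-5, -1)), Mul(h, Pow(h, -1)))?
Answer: Rational(-405, 2) ≈ -202.50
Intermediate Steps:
Function('P')(h) = Add(1, Mul(Rational(-1, 5), h)) (Function('P')(h) = Add(Mul(h, Rational(-1, 5)), 1) = Add(Mul(Rational(-1, 5), h), 1) = Add(1, Mul(Rational(-1, 5), h)))
Function('K')(k) = Add(Rational(-5, 2), k)
Add(Mul(-130, Function('P')(-3)), Function('K')(8)) = Add(Mul(-130, Add(1, Mul(Rational(-1, 5), -3))), Add(Rational(-5, 2), 8)) = Add(Mul(-130, Add(1, Rational(3, 5))), Rational(11, 2)) = Add(Mul(-130, Rational(8, 5)), Rational(11, 2)) = Add(-208, Rational(11, 2)) = Rational(-405, 2)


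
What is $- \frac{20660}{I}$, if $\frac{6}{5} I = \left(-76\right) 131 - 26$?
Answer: $\frac{12396}{4991} \approx 2.4837$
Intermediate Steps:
$I = - \frac{24955}{3}$ ($I = \frac{5 \left(\left(-76\right) 131 - 26\right)}{6} = \frac{5 \left(-9956 - 26\right)}{6} = \frac{5}{6} \left(-9982\right) = - \frac{24955}{3} \approx -8318.3$)
$- \frac{20660}{I} = - \frac{20660}{- \frac{24955}{3}} = \left(-20660\right) \left(- \frac{3}{24955}\right) = \frac{12396}{4991}$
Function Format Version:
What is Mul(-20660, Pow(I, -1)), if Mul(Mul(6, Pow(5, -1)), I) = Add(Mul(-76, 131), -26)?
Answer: Rational(12396, 4991) ≈ 2.4837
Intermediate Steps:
I = Rational(-24955, 3) (I = Mul(Rational(5, 6), Add(Mul(-76, 131), -26)) = Mul(Rational(5, 6), Add(-9956, -26)) = Mul(Rational(5, 6), -9982) = Rational(-24955, 3) ≈ -8318.3)
Mul(-20660, Pow(I, -1)) = Mul(-20660, Pow(Rational(-24955, 3), -1)) = Mul(-20660, Rational(-3, 24955)) = Rational(12396, 4991)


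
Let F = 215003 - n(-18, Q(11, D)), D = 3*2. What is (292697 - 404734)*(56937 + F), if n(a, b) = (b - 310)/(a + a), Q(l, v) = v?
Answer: -274197561208/9 ≈ -3.0466e+10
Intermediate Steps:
D = 6
n(a, b) = (-310 + b)/(2*a) (n(a, b) = (-310 + b)/((2*a)) = (-310 + b)*(1/(2*a)) = (-310 + b)/(2*a))
F = 1934951/9 (F = 215003 - (-310 + 6)/(2*(-18)) = 215003 - (-1)*(-304)/(2*18) = 215003 - 1*76/9 = 215003 - 76/9 = 1934951/9 ≈ 2.1499e+5)
(292697 - 404734)*(56937 + F) = (292697 - 404734)*(56937 + 1934951/9) = -112037*2447384/9 = -274197561208/9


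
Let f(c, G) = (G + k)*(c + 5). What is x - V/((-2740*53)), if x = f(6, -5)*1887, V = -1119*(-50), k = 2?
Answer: -904293867/14522 ≈ -62271.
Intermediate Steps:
V = 55950
f(c, G) = (2 + G)*(5 + c) (f(c, G) = (G + 2)*(c + 5) = (2 + G)*(5 + c))
x = -62271 (x = (10 + 2*6 + 5*(-5) - 5*6)*1887 = (10 + 12 - 25 - 30)*1887 = -33*1887 = -62271)
x - V/((-2740*53)) = -62271 - 55950/((-2740*53)) = -62271 - 55950/(-145220) = -62271 - 55950*(-1)/145220 = -62271 - 1*(-5595/14522) = -62271 + 5595/14522 = -904293867/14522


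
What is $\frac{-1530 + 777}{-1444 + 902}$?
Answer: $\frac{753}{542} \approx 1.3893$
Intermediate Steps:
$\frac{-1530 + 777}{-1444 + 902} = - \frac{753}{-542} = \left(-753\right) \left(- \frac{1}{542}\right) = \frac{753}{542}$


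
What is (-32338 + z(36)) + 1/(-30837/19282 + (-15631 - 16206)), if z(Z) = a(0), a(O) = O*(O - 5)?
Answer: -19852682103680/613911871 ≈ -32338.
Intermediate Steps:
a(O) = O*(-5 + O)
z(Z) = 0 (z(Z) = 0*(-5 + 0) = 0*(-5) = 0)
(-32338 + z(36)) + 1/(-30837/19282 + (-15631 - 16206)) = (-32338 + 0) + 1/(-30837/19282 + (-15631 - 16206)) = -32338 + 1/(-30837*1/19282 - 31837) = -32338 + 1/(-30837/19282 - 31837) = -32338 + 1/(-613911871/19282) = -32338 - 19282/613911871 = -19852682103680/613911871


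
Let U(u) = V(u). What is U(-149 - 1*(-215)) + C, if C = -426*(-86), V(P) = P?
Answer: 36702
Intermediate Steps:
U(u) = u
C = 36636
U(-149 - 1*(-215)) + C = (-149 - 1*(-215)) + 36636 = (-149 + 215) + 36636 = 66 + 36636 = 36702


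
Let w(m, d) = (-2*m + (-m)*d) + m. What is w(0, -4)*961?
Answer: 0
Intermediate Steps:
w(m, d) = -m - d*m (w(m, d) = (-2*m - d*m) + m = -m - d*m)
w(0, -4)*961 = -1*0*(1 - 4)*961 = -1*0*(-3)*961 = 0*961 = 0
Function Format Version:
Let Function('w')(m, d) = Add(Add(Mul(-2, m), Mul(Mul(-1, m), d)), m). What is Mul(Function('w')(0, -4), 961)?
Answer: 0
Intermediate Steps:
Function('w')(m, d) = Add(Mul(-1, m), Mul(-1, d, m)) (Function('w')(m, d) = Add(Add(Mul(-2, m), Mul(-1, d, m)), m) = Add(Mul(-1, m), Mul(-1, d, m)))
Mul(Function('w')(0, -4), 961) = Mul(Mul(-1, 0, Add(1, -4)), 961) = Mul(Mul(-1, 0, -3), 961) = Mul(0, 961) = 0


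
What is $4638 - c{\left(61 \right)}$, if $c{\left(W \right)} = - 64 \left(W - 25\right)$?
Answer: $6942$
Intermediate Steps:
$c{\left(W \right)} = 1600 - 64 W$ ($c{\left(W \right)} = - 64 \left(W + \left(-32 + 7\right)\right) = - 64 \left(W - 25\right) = - 64 \left(-25 + W\right) = 1600 - 64 W$)
$4638 - c{\left(61 \right)} = 4638 - \left(1600 - 3904\right) = 4638 - -2304 = 4638 + 2304 = 6942$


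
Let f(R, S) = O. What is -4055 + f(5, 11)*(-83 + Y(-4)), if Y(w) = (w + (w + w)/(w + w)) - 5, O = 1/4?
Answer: -16311/4 ≈ -4077.8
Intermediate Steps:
O = ¼ ≈ 0.25000
f(R, S) = ¼
Y(w) = -4 + w (Y(w) = (w + (2*w)/((2*w))) - 5 = (w + (2*w)*(1/(2*w))) - 5 = (w + 1) - 5 = (1 + w) - 5 = -4 + w)
-4055 + f(5, 11)*(-83 + Y(-4)) = -4055 + (-83 + (-4 - 4))/4 = -4055 + (-83 - 8)/4 = -4055 + (¼)*(-91) = -4055 - 91/4 = -16311/4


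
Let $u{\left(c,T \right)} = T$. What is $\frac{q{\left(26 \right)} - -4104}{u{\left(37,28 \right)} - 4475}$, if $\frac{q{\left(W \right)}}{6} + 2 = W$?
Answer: $- \frac{4248}{4447} \approx -0.95525$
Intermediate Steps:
$q{\left(W \right)} = -12 + 6 W$
$\frac{q{\left(26 \right)} - -4104}{u{\left(37,28 \right)} - 4475} = \frac{\left(-12 + 6 \cdot 26\right) - -4104}{28 - 4475} = \frac{\left(-12 + 156\right) + 4104}{-4447} = \left(144 + 4104\right) \left(- \frac{1}{4447}\right) = 4248 \left(- \frac{1}{4447}\right) = - \frac{4248}{4447}$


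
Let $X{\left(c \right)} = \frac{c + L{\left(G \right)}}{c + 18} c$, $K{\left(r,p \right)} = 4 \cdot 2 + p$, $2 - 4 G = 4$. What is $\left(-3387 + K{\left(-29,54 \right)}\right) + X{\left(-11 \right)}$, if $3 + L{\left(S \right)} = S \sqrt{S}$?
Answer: $-3303 + \frac{11 i \sqrt{2}}{28} \approx -3303.0 + 0.55558 i$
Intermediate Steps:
$G = - \frac{1}{2}$ ($G = \frac{1}{2} - 1 = - \frac{1}{2} \approx -0.5$)
$L{\left(S \right)} = -3 + S^{\frac{3}{2}}$ ($L{\left(S \right)} = -3 + S \sqrt{S} = -3 + S^{\frac{3}{2}}$)
$K{\left(r,p \right)} = 8 + p$
$X{\left(c \right)} = \frac{c \left(-3 + c - \frac{i \sqrt{2}}{4}\right)}{18 + c}$ ($X{\left(c \right)} = \frac{c - \left(3 - \left(- \frac{1}{2}\right)^{\frac{3}{2}}\right)}{c + 18} c = \frac{c - \left(3 + \frac{i \sqrt{2}}{4}\right)}{18 + c} c = \frac{-3 + c - \frac{i \sqrt{2}}{4}}{18 + c} c = \frac{c \left(-3 + c - \frac{i \sqrt{2}}{4}\right)}{18 + c}$)
$\left(-3387 + K{\left(-29,54 \right)}\right) + X{\left(-11 \right)} = \left(-3387 + \left(8 + 54\right)\right) + \frac{1}{4} \left(-11\right) \frac{1}{18 - 11} \left(-12 + 4 \left(-11\right) - i \sqrt{2}\right) = \left(-3387 + 62\right) + \frac{1}{4} \left(-11\right) \frac{1}{7} \left(-12 - 44 - i \sqrt{2}\right) = -3325 + \frac{1}{4} \left(-11\right) \frac{1}{7} \left(-56 - i \sqrt{2}\right) = -3325 + \left(22 + \frac{11 i \sqrt{2}}{28}\right) = -3303 + \frac{11 i \sqrt{2}}{28}$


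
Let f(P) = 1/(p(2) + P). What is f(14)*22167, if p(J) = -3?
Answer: 22167/11 ≈ 2015.2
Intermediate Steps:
f(P) = 1/(-3 + P)
f(14)*22167 = 22167/(-3 + 14) = 22167/11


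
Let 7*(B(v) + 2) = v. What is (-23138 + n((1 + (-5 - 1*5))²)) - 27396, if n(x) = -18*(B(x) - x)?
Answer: -344738/7 ≈ -49248.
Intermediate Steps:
B(v) = -2 + v/7
n(x) = 36 + 108*x/7 (n(x) = -18*((-2 + x/7) - x) = -18*(-2 - 6*x/7) = 36 + 108*x/7)
(-23138 + n((1 + (-5 - 1*5))²)) - 27396 = (-23138 + (36 + 108*(1 + (-5 - 1*5))²/7)) - 27396 = (-23138 + (36 + 108*(1 + (-5 - 5))²/7)) - 27396 = (-23138 + (36 + 108*(1 - 10)²/7)) - 27396 = (-23138 + (36 + (108/7)*(-9)²)) - 27396 = (-23138 + (36 + (108/7)*81)) - 27396 = (-23138 + (36 + 8748/7)) - 27396 = (-23138 + 9000/7) - 27396 = -152966/7 - 27396 = -344738/7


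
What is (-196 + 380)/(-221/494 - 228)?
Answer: -6992/8681 ≈ -0.80544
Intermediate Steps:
(-196 + 380)/(-221/494 - 228) = 184/(-221*1/494 - 228) = 184/(-17/38 - 228) = 184/(-8681/38) = 184*(-38/8681) = -6992/8681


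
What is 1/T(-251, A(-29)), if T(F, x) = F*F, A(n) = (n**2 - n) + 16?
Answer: 1/63001 ≈ 1.5873e-5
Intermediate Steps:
A(n) = 16 + n**2 - n
T(F, x) = F**2
1/T(-251, A(-29)) = 1/((-251)**2) = 1/63001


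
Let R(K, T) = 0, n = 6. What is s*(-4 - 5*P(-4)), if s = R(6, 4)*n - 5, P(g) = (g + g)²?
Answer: 1620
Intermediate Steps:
P(g) = 4*g² (P(g) = (2*g)² = 4*g²)
s = -5 (s = 0*6 - 5 = 0 - 5 = -5)
s*(-4 - 5*P(-4)) = -5*(-4 - 20*(-4)²) = -5*(-4 - 20*16) = -5*(-4 - 5*64) = -5*(-4 - 320) = -5*(-324) = 1620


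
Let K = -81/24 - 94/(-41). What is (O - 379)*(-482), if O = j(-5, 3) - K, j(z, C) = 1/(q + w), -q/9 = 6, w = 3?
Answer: 1523634535/8364 ≈ 1.8217e+5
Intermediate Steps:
q = -54 (q = -9*6 = -54)
j(z, C) = -1/51 (j(z, C) = 1/(-54 + 3) = 1/(-51) = -1/51)
K = -355/328 (K = -81*1/24 - 94*(-1/41) = -27/8 + 94/41 = -355/328 ≈ -1.0823)
O = 17777/16728 (O = -1/51 - 1*(-355/328) = -1/51 + 355/328 = 17777/16728 ≈ 1.0627)
(O - 379)*(-482) = (17777/16728 - 379)*(-482) = -6322135/16728*(-482) = 1523634535/8364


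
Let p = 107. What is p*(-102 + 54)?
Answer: -5136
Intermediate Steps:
p*(-102 + 54) = 107*(-102 + 54) = 107*(-48) = -5136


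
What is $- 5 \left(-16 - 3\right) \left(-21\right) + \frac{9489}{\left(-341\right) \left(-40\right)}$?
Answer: $- \frac{27202311}{13640} \approx -1994.3$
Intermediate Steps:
$- 5 \left(-16 - 3\right) \left(-21\right) + \frac{9489}{\left(-341\right) \left(-40\right)} = \left(-5\right) \left(-19\right) \left(-21\right) + \frac{9489}{13640} = 95 \left(-21\right) + 9489 \cdot \frac{1}{13640} = -1995 + \frac{9489}{13640} = - \frac{27202311}{13640}$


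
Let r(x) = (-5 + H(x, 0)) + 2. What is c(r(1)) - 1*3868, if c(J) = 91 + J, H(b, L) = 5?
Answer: -3775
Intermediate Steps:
r(x) = 2 (r(x) = (-5 + 5) + 2 = 0 + 2 = 2)
c(r(1)) - 1*3868 = (91 + 2) - 1*3868 = 93 - 3868 = -3775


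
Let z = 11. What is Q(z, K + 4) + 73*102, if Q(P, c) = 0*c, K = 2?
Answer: 7446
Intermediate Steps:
Q(P, c) = 0
Q(z, K + 4) + 73*102 = 0 + 73*102 = 0 + 7446 = 7446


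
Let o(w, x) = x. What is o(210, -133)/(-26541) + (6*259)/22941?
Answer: 4921763/67653009 ≈ 0.072750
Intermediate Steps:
o(210, -133)/(-26541) + (6*259)/22941 = -133/(-26541) + (6*259)/22941 = -133*(-1/26541) + 1554*(1/22941) = 133/26541 + 518/7647 = 4921763/67653009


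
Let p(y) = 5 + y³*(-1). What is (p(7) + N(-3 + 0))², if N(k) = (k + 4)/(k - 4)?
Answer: 5602689/49 ≈ 1.1434e+5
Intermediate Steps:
N(k) = (4 + k)/(-4 + k)
p(y) = 5 - y³
(p(7) + N(-3 + 0))² = ((5 - 1*7³) + (4 + (-3 + 0))/(-4 + (-3 + 0)))² = ((5 - 1*343) + (4 - 3)/(-4 - 3))² = ((5 - 343) + 1/(-7))² = (-338 - ⅐*1)² = (-338 - ⅐)² = (-2367/7)² = 5602689/49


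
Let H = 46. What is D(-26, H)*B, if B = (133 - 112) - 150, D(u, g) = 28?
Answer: -3612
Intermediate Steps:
B = -129 (B = 21 - 150 = -129)
D(-26, H)*B = 28*(-129) = -3612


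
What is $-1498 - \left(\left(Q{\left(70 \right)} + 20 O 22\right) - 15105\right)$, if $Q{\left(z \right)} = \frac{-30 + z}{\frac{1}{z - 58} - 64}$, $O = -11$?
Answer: $\frac{14149329}{767} \approx 18448.0$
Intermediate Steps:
$Q{\left(z \right)} = \frac{-30 + z}{-64 + \frac{1}{-58 + z}}$ ($Q{\left(z \right)} = \frac{-30 + z}{\frac{1}{-58 + z} - 64} = \frac{-30 + z}{-64 + \frac{1}{-58 + z}}$)
$-1498 - \left(\left(Q{\left(70 \right)} + 20 O 22\right) - 15105\right) = -1498 - \left(\left(\frac{-1740 - 70^{2} + 88 \cdot 70}{-3713 + 64 \cdot 70} + 20 \left(-11\right) 22\right) - 15105\right) = -1498 - \left(\left(\frac{-1740 - 4900 + 6160}{-3713 + 4480} - 4840\right) - 15105\right) = -1498 - \left(\left(\frac{-1740 - 4900 + 6160}{767} - 4840\right) - 15105\right) = -1498 - \left(\left(\frac{1}{767} \left(-480\right) - 4840\right) - 15105\right) = -1498 - \left(\left(- \frac{480}{767} - 4840\right) - 15105\right) = -1498 - \left(- \frac{3712760}{767} - 15105\right) = -1498 - - \frac{15298295}{767} = -1498 + \frac{15298295}{767} = \frac{14149329}{767}$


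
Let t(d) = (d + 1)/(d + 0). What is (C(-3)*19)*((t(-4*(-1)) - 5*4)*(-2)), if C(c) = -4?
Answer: -2850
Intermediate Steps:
t(d) = (1 + d)/d
(C(-3)*19)*((t(-4*(-1)) - 5*4)*(-2)) = (-4*19)*(((1 - 4*(-1))/((-4*(-1))) - 5*4)*(-2)) = -76*((1 + 4)/4 - 20)*(-2) = -76*((¼)*5 - 20)*(-2) = -76*(5/4 - 20)*(-2) = -(-1425)*(-2) = -76*75/2 = -2850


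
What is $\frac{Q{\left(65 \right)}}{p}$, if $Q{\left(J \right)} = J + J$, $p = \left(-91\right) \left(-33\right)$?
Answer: $\frac{10}{231} \approx 0.04329$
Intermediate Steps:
$p = 3003$
$Q{\left(J \right)} = 2 J$
$\frac{Q{\left(65 \right)}}{p} = \frac{2 \cdot 65}{3003} = 130 \cdot \frac{1}{3003} = \frac{10}{231}$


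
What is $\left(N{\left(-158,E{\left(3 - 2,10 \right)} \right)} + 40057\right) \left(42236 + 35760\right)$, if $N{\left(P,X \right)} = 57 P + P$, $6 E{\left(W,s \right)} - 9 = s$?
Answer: $2409530428$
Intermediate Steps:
$E{\left(W,s \right)} = \frac{3}{2} + \frac{s}{6}$
$N{\left(P,X \right)} = 58 P$
$\left(N{\left(-158,E{\left(3 - 2,10 \right)} \right)} + 40057\right) \left(42236 + 35760\right) = \left(58 \left(-158\right) + 40057\right) \left(42236 + 35760\right) = \left(-9164 + 40057\right) 77996 = 30893 \cdot 77996 = 2409530428$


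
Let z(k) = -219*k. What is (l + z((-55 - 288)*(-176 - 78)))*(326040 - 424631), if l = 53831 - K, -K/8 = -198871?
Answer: 2032636351305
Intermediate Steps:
K = 1590968 (K = -8*(-198871) = 1590968)
l = -1537137 (l = 53831 - 1*1590968 = 53831 - 1590968 = -1537137)
(l + z((-55 - 288)*(-176 - 78)))*(326040 - 424631) = (-1537137 - 219*(-55 - 288)*(-176 - 78))*(326040 - 424631) = (-1537137 - (-75117)*(-254))*(-98591) = (-1537137 - 219*87122)*(-98591) = (-1537137 - 19079718)*(-98591) = -20616855*(-98591) = 2032636351305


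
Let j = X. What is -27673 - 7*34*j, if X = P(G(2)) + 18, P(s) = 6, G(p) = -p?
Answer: -33385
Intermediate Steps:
X = 24 (X = 6 + 18 = 24)
j = 24
-27673 - 7*34*j = -27673 - 7*34*24 = -27673 - 238*24 = -27673 - 1*5712 = -27673 - 5712 = -33385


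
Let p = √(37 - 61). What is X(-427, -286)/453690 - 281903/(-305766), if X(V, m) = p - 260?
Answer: 1420189699/1541366406 + I*√6/226845 ≈ 0.92138 + 1.0798e-5*I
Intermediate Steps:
p = 2*I*√6 (p = √(-24) = 2*I*√6 ≈ 4.899*I)
X(V, m) = -260 + 2*I*√6 (X(V, m) = 2*I*√6 - 260 = -260 + 2*I*√6)
X(-427, -286)/453690 - 281903/(-305766) = (-260 + 2*I*√6)/453690 - 281903/(-305766) = (-260 + 2*I*√6)*(1/453690) - 281903*(-1/305766) = (-26/45369 + I*√6/226845) + 281903/305766 = 1420189699/1541366406 + I*√6/226845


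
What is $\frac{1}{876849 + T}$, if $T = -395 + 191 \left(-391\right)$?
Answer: $\frac{1}{801773} \approx 1.2472 \cdot 10^{-6}$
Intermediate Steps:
$T = -75076$ ($T = -395 - 74681 = -75076$)
$\frac{1}{876849 + T} = \frac{1}{876849 - 75076} = \frac{1}{801773}$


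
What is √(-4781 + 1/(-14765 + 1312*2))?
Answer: I*√78304218578/4047 ≈ 69.145*I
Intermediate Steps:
√(-4781 + 1/(-14765 + 1312*2)) = √(-4781 + 1/(-14765 + 2624)) = √(-4781 + 1/(-12141)) = √(-4781 - 1/12141) = √(-58046122/12141) = I*√78304218578/4047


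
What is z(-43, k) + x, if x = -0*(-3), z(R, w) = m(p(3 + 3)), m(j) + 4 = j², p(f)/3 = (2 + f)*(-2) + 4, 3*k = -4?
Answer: 1292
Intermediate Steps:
k = -4/3 (k = (⅓)*(-4) = -4/3 ≈ -1.3333)
p(f) = -6*f (p(f) = 3*((2 + f)*(-2) + 4) = 3*((-4 - 2*f) + 4) = 3*(-2*f) = -6*f)
m(j) = -4 + j²
z(R, w) = 1292 (z(R, w) = -4 + (-6*(3 + 3))² = -4 + (-6*6)² = -4 + (-36)² = -4 + 1296 = 1292)
x = 0 (x = -179*0 = 0)
z(-43, k) + x = 1292 + 0 = 1292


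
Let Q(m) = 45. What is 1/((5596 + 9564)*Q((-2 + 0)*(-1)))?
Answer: 1/682200 ≈ 1.4658e-6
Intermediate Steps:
1/((5596 + 9564)*Q((-2 + 0)*(-1))) = 1/((5596 + 9564)*45) = (1/45)/15160 = (1/15160)*(1/45) = 1/682200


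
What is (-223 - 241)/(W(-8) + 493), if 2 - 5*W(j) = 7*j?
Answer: -80/87 ≈ -0.91954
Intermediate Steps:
W(j) = ⅖ - 7*j/5
(-223 - 241)/(W(-8) + 493) = (-223 - 241)/((⅖ - 7/5*(-8)) + 493) = -464/((⅖ + 56/5) + 493) = -464/(58/5 + 493) = -464/2523/5 = -464*5/2523 = -80/87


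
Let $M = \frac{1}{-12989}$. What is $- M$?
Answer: $\frac{1}{12989} \approx 7.6988 \cdot 10^{-5}$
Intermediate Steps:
$M = - \frac{1}{12989} \approx -7.6988 \cdot 10^{-5}$
$- M = \left(-1\right) \left(- \frac{1}{12989}\right) = \frac{1}{12989}$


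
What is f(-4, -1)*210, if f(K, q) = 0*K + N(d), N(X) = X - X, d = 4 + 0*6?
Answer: 0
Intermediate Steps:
d = 4 (d = 4 + 0 = 4)
N(X) = 0
f(K, q) = 0 (f(K, q) = 0*K + 0 = 0 + 0 = 0)
f(-4, -1)*210 = 0*210 = 0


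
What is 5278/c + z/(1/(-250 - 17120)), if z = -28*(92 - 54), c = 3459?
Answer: 63928136398/3459 ≈ 1.8482e+7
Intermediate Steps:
z = -1064 (z = -28*38 = -1064)
5278/c + z/(1/(-250 - 17120)) = 5278/3459 - 1064/(1/(-250 - 17120)) = 5278*(1/3459) - 1064/(1/(-17370)) = 5278/3459 - 1064/(-1/17370) = 5278/3459 - 1064*(-17370) = 5278/3459 + 18481680 = 63928136398/3459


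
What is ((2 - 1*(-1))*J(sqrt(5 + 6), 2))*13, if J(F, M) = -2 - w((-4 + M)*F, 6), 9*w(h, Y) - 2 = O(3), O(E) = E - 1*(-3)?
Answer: -338/3 ≈ -112.67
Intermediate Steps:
O(E) = 3 + E (O(E) = E + 3 = 3 + E)
w(h, Y) = 8/9 (w(h, Y) = 2/9 + (3 + 3)/9 = 2/9 + (1/9)*6 = 2/9 + 2/3 = 8/9)
J(F, M) = -26/9 (J(F, M) = -2 - 1*8/9 = -2 - 8/9 = -26/9)
((2 - 1*(-1))*J(sqrt(5 + 6), 2))*13 = ((2 - 1*(-1))*(-26/9))*13 = ((2 + 1)*(-26/9))*13 = (3*(-26/9))*13 = -26/3*13 = -338/3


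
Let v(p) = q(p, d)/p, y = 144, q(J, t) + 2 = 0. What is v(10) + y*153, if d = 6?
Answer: 110159/5 ≈ 22032.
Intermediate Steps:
q(J, t) = -2 (q(J, t) = -2 + 0 = -2)
v(p) = -2/p
v(10) + y*153 = -2/10 + 144*153 = -2*⅒ + 22032 = -⅕ + 22032 = 110159/5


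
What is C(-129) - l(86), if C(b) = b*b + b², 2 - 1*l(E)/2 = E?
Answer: 33450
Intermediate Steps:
l(E) = 4 - 2*E
C(b) = 2*b² (C(b) = b² + b² = 2*b²)
C(-129) - l(86) = 2*(-129)² - (4 - 2*86) = 2*16641 - (4 - 172) = 33282 - 1*(-168) = 33282 + 168 = 33450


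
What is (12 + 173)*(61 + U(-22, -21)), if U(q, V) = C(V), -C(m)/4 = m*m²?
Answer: 6864425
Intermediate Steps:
C(m) = -4*m³ (C(m) = -4*m*m² = -4*m³)
U(q, V) = -4*V³
(12 + 173)*(61 + U(-22, -21)) = (12 + 173)*(61 - 4*(-21)³) = 185*(61 - 4*(-9261)) = 185*(61 + 37044) = 185*37105 = 6864425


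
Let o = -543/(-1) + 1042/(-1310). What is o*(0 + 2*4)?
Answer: 2841152/655 ≈ 4337.6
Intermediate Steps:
o = 355144/655 (o = -543*(-1) + 1042*(-1/1310) = 543 - 521/655 = 355144/655 ≈ 542.20)
o*(0 + 2*4) = 355144*(0 + 2*4)/655 = 355144*(0 + 8)/655 = (355144/655)*8 = 2841152/655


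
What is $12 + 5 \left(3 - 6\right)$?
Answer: $-3$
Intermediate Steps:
$12 + 5 \left(3 - 6\right) = 12 + 5 \left(-3\right) = 12 - 15 = -3$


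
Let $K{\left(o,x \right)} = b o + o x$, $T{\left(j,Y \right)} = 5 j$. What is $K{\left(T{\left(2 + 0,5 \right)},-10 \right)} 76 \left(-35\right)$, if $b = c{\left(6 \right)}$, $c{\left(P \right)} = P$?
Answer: $106400$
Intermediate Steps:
$b = 6$
$K{\left(o,x \right)} = 6 o + o x$
$K{\left(T{\left(2 + 0,5 \right)},-10 \right)} 76 \left(-35\right) = 5 \left(2 + 0\right) \left(6 - 10\right) 76 \left(-35\right) = 5 \cdot 2 \left(-4\right) 76 \left(-35\right) = 10 \left(-4\right) 76 \left(-35\right) = \left(-40\right) 76 \left(-35\right) = \left(-3040\right) \left(-35\right) = 106400$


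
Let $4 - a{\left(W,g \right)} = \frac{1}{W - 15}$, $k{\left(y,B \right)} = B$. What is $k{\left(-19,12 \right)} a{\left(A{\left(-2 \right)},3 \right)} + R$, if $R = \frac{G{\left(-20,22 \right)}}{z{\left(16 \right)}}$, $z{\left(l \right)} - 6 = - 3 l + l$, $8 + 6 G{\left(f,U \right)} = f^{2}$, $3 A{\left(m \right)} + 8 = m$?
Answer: $\frac{98974}{2145} \approx 46.142$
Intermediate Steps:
$A{\left(m \right)} = - \frac{8}{3} + \frac{m}{3}$
$G{\left(f,U \right)} = - \frac{4}{3} + \frac{f^{2}}{6}$
$z{\left(l \right)} = 6 - 2 l$ ($z{\left(l \right)} = 6 + \left(- 3 l + l\right) = 6 - 2 l$)
$a{\left(W,g \right)} = 4 - \frac{1}{-15 + W}$ ($a{\left(W,g \right)} = 4 - \frac{1}{W - 15} = 4 - \frac{1}{-15 + W}$)
$R = - \frac{98}{39}$ ($R = \frac{- \frac{4}{3} + \frac{\left(-20\right)^{2}}{6}}{6 - 32} = \frac{- \frac{4}{3} + \frac{1}{6} \cdot 400}{6 - 32} = \frac{- \frac{4}{3} + \frac{200}{3}}{-26} = \frac{196}{3} \left(- \frac{1}{26}\right) = - \frac{98}{39} \approx -2.5128$)
$k{\left(-19,12 \right)} a{\left(A{\left(-2 \right)},3 \right)} + R = 12 \frac{-61 + 4 \left(- \frac{8}{3} + \frac{1}{3} \left(-2\right)\right)}{-15 + \left(- \frac{8}{3} + \frac{1}{3} \left(-2\right)\right)} - \frac{98}{39} = 12 \frac{-61 + 4 \left(- \frac{8}{3} - \frac{2}{3}\right)}{-15 - \frac{10}{3}} - \frac{98}{39} = 12 \frac{-61 + 4 \left(- \frac{10}{3}\right)}{-15 - \frac{10}{3}} - \frac{98}{39} = 12 \frac{-61 - \frac{40}{3}}{- \frac{55}{3}} - \frac{98}{39} = 12 \left(\left(- \frac{3}{55}\right) \left(- \frac{223}{3}\right)\right) - \frac{98}{39} = 12 \cdot \frac{223}{55} - \frac{98}{39} = \frac{2676}{55} - \frac{98}{39} = \frac{98974}{2145}$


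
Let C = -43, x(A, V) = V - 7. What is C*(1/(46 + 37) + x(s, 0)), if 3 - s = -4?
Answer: 24940/83 ≈ 300.48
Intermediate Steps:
s = 7 (s = 3 - 1*(-4) = 3 + 4 = 7)
x(A, V) = -7 + V
C*(1/(46 + 37) + x(s, 0)) = -43*(1/(46 + 37) + (-7 + 0)) = -43*(1/83 - 7) = -43*(-580/83) = 24940/83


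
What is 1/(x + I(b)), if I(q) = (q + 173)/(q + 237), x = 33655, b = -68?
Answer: 169/5687800 ≈ 2.9713e-5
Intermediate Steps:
I(q) = (173 + q)/(237 + q)
1/(x + I(b)) = 1/(33655 + (173 - 68)/(237 - 68)) = 1/(33655 + 105/169) = 1/(5687800/169) = 169/5687800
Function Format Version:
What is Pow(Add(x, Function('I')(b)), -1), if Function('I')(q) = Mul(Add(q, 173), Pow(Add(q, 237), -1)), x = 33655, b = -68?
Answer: Rational(169, 5687800) ≈ 2.9713e-5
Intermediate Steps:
Function('I')(q) = Mul(Pow(Add(237, q), -1), Add(173, q)) (Function('I')(q) = Mul(Add(173, q), Pow(Add(237, q), -1)) = Mul(Pow(Add(237, q), -1), Add(173, q)))
Pow(Add(x, Function('I')(b)), -1) = Pow(Add(33655, Mul(Pow(Add(237, -68), -1), Add(173, -68))), -1) = Pow(Add(33655, Mul(Pow(169, -1), 105)), -1) = Pow(Add(33655, Mul(Rational(1, 169), 105)), -1) = Pow(Add(33655, Rational(105, 169)), -1) = Pow(Rational(5687800, 169), -1) = Rational(169, 5687800)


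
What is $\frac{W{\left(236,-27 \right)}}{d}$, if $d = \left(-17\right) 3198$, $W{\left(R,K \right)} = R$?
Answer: $- \frac{118}{27183} \approx -0.0043409$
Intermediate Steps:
$d = -54366$
$\frac{W{\left(236,-27 \right)}}{d} = \frac{236}{-54366} = 236 \left(- \frac{1}{54366}\right) = - \frac{118}{27183}$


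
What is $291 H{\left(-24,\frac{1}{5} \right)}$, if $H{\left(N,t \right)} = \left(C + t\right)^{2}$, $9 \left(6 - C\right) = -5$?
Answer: $\frac{8964352}{675} \approx 13281.0$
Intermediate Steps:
$C = \frac{59}{9}$ ($C = 6 - - \frac{5}{9} = 6 + \frac{5}{9} = \frac{59}{9} \approx 6.5556$)
$H{\left(N,t \right)} = \left(\frac{59}{9} + t\right)^{2}$
$291 H{\left(-24,\frac{1}{5} \right)} = 291 \frac{\left(59 + \frac{9}{5}\right)^{2}}{81} = 291 \frac{\left(\frac{304}{5}\right)^{2}}{81} = 291 \cdot \frac{1}{81} \cdot \frac{92416}{25} = 291 \cdot \frac{92416}{2025} = \frac{8964352}{675}$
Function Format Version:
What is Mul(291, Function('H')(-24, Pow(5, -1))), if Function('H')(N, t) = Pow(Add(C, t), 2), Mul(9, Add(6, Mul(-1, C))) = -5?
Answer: Rational(8964352, 675) ≈ 13281.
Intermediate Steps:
C = Rational(59, 9) (C = Add(6, Mul(Rational(-1, 9), -5)) = Add(6, Rational(5, 9)) = Rational(59, 9) ≈ 6.5556)
Function('H')(N, t) = Pow(Add(Rational(59, 9), t), 2)
Mul(291, Function('H')(-24, Pow(5, -1))) = Mul(291, Mul(Rational(1, 81), Pow(Add(59, Mul(9, Pow(5, -1))), 2))) = Mul(291, Mul(Rational(1, 81), Pow(Add(59, Mul(9, Rational(1, 5))), 2))) = Mul(291, Mul(Rational(1, 81), Pow(Add(59, Rational(9, 5)), 2))) = Mul(291, Mul(Rational(1, 81), Pow(Rational(304, 5), 2))) = Mul(291, Mul(Rational(1, 81), Rational(92416, 25))) = Mul(291, Rational(92416, 2025)) = Rational(8964352, 675)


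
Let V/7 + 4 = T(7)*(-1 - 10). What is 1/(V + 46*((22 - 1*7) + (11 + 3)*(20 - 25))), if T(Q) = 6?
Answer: -1/3020 ≈ -0.00033113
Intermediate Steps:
V = -490 (V = -28 + 7*(6*(-1 - 10)) = -28 + 7*(6*(-11)) = -28 + 7*(-66) = -28 - 462 = -490)
1/(V + 46*((22 - 1*7) + (11 + 3)*(20 - 25))) = 1/(-490 + 46*((22 - 1*7) + (11 + 3)*(20 - 25))) = 1/(-490 + 46*((22 - 7) + 14*(-5))) = 1/(-490 + 46*(15 - 70)) = 1/(-490 + 46*(-55)) = 1/(-490 - 2530) = 1/(-3020) = -1/3020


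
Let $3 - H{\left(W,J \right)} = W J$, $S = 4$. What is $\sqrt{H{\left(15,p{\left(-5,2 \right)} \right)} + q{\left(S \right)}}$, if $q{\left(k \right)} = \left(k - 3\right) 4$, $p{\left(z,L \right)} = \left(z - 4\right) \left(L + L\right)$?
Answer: $\sqrt{547} \approx 23.388$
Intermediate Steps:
$p{\left(z,L \right)} = 2 L \left(-4 + z\right)$ ($p{\left(z,L \right)} = \left(-4 + z\right) 2 L = 2 L \left(-4 + z\right)$)
$q{\left(k \right)} = -12 + 4 k$ ($q{\left(k \right)} = \left(-3 + k\right) 4 = -12 + 4 k$)
$H{\left(W,J \right)} = 3 - J W$ ($H{\left(W,J \right)} = 3 - W J = 3 - J W$)
$\sqrt{H{\left(15,p{\left(-5,2 \right)} \right)} + q{\left(S \right)}} = \sqrt{\left(3 - 2 \cdot 2 \left(-4 - 5\right) 15\right) + \left(-12 + 4 \cdot 4\right)} = \sqrt{\left(3 - 2 \cdot 2 \left(-9\right) 15\right) + \left(-12 + 16\right)} = \sqrt{\left(3 - \left(-36\right) 15\right) + 4} = \sqrt{\left(3 + 540\right) + 4} = \sqrt{543 + 4} = \sqrt{547}$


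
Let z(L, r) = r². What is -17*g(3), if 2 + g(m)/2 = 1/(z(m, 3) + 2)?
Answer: 714/11 ≈ 64.909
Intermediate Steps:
g(m) = -42/11 (g(m) = -4 + 2/(3² + 2) = -4 + 2/(9 + 2) = -4 + 2/11 = -42/11)
-17*g(3) = -17*(-42/11) = 714/11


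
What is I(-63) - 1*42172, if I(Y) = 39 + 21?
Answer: -42112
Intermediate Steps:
I(Y) = 60
I(-63) - 1*42172 = 60 - 1*42172 = 60 - 42172 = -42112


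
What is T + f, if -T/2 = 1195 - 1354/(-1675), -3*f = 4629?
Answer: -6590483/1675 ≈ -3934.6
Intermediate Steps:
f = -1543 (f = -⅓*4629 = -1543)
T = -4005958/1675 (T = -2*(1195 - 1354/(-1675)) = -2*(1195 - 1354*(-1)/1675) = -2*(1195 - 1*(-1354/1675)) = -2*(1195 + 1354/1675) = -2*2002979/1675 = -4005958/1675 ≈ -2391.6)
T + f = -4005958/1675 - 1543 = -6590483/1675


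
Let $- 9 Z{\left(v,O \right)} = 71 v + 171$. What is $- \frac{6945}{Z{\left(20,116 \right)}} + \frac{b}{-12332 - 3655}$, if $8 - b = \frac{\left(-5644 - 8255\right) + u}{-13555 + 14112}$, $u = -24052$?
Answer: $\frac{556524491758}{14167471569} \approx 39.282$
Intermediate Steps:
$b = \frac{42407}{557}$ ($b = 8 - \frac{\left(-5644 - 8255\right) - 24052}{-13555 + 14112} = 8 - \frac{\left(-5644 - 8255\right) - 24052}{557} = 8 - \left(-13899 - 24052\right) \frac{1}{557} = 8 - \left(-37951\right) \frac{1}{557} = 8 - - \frac{37951}{557} = 8 + \frac{37951}{557} = \frac{42407}{557} \approx 76.135$)
$Z{\left(v,O \right)} = -19 - \frac{71 v}{9}$ ($Z{\left(v,O \right)} = - \frac{71 v + 171}{9} = - \frac{171 + 71 v}{9} = -19 - \frac{71 v}{9}$)
$- \frac{6945}{Z{\left(20,116 \right)}} + \frac{b}{-12332 - 3655} = - \frac{6945}{-19 - \frac{1420}{9}} + \frac{42407}{557 \left(-12332 - 3655\right)} = - \frac{6945}{- \frac{1591}{9}} + \frac{42407}{557 \left(-15987\right)} = \left(-6945\right) \left(- \frac{9}{1591}\right) + \frac{42407}{557} \left(- \frac{1}{15987}\right) = \frac{62505}{1591} - \frac{42407}{8904759} = \frac{556524491758}{14167471569}$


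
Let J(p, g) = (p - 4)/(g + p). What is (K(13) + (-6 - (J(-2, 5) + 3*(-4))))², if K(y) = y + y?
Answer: 1156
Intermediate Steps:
J(p, g) = (-4 + p)/(g + p)
K(y) = 2*y
(K(13) + (-6 - (J(-2, 5) + 3*(-4))))² = (2*13 + (-6 - ((-4 - 2)/(5 - 2) + 3*(-4))))² = (26 + (-6 - (-6/3 - 12)))² = (26 + (-6 - ((⅓)*(-6) - 12)))² = (26 + (-6 - (-2 - 12)))² = (26 + (-6 - 1*(-14)))² = (26 + (-6 + 14))² = (26 + 8)² = 34² = 1156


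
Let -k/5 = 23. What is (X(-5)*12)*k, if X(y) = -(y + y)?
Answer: -13800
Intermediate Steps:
k = -115 (k = -5*23 = -115)
X(y) = -2*y
(X(-5)*12)*k = (-2*(-5)*12)*(-115) = (10*12)*(-115) = 120*(-115) = -13800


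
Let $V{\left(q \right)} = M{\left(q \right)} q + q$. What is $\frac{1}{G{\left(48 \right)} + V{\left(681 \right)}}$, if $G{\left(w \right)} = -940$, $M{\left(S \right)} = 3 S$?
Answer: $\frac{1}{1391024} \approx 7.1889 \cdot 10^{-7}$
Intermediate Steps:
$V{\left(q \right)} = q + 3 q^{2}$ ($V{\left(q \right)} = 3 q q + q = 3 q^{2} + q = q + 3 q^{2}$)
$\frac{1}{G{\left(48 \right)} + V{\left(681 \right)}} = \frac{1}{-940 + 681 \left(1 + 3 \cdot 681\right)} = \frac{1}{-940 + 681 \left(1 + 2043\right)} = \frac{1}{-940 + 681 \cdot 2044} = \frac{1}{-940 + 1391964} = \frac{1}{1391024}$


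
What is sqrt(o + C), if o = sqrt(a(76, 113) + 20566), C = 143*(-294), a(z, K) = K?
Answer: sqrt(-42042 + sqrt(20679)) ≈ 204.69*I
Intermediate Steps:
C = -42042
o = sqrt(20679) (o = sqrt(113 + 20566) = sqrt(20679) ≈ 143.80)
sqrt(o + C) = sqrt(sqrt(20679) - 42042) = sqrt(-42042 + sqrt(20679))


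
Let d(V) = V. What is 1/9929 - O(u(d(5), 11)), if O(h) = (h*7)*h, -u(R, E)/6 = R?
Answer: -62552699/9929 ≈ -6300.0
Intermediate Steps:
u(R, E) = -6*R
O(h) = 7*h² (O(h) = (7*h)*h = 7*h²)
1/9929 - O(u(d(5), 11)) = 1/9929 - 7*(-6*5)² = 1/9929 - 7*(-30)² = 1/9929 - 7*900 = 1/9929 - 1*6300 = 1/9929 - 6300 = -62552699/9929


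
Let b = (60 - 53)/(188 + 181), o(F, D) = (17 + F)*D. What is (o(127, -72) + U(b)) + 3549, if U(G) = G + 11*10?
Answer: -2475614/369 ≈ -6709.0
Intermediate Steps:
o(F, D) = D*(17 + F)
b = 7/369 ≈ 0.018970
U(G) = 110 + G (U(G) = G + 110 = 110 + G)
(o(127, -72) + U(b)) + 3549 = (-72*(17 + 127) + (110 + 7/369)) + 3549 = (-72*144 + 40597/369) + 3549 = (-10368 + 40597/369) + 3549 = -3785195/369 + 3549 = -2475614/369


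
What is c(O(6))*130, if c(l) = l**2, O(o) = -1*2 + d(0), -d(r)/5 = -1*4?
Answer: 42120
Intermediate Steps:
d(r) = 20 (d(r) = -(-5)*4 = -5*(-4) = 20)
O(o) = 18 (O(o) = -1*2 + 20 = -2 + 20 = 18)
c(O(6))*130 = 18**2*130 = 324*130 = 42120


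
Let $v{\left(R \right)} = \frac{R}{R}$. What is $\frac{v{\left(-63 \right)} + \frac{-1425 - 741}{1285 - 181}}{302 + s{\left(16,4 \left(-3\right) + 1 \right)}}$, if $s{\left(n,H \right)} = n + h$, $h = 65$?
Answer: $- \frac{177}{70472} \approx -0.0025116$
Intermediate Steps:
$v{\left(R \right)} = 1$
$s{\left(n,H \right)} = 65 + n$ ($s{\left(n,H \right)} = n + 65 = 65 + n$)
$\frac{v{\left(-63 \right)} + \frac{-1425 - 741}{1285 - 181}}{302 + s{\left(16,4 \left(-3\right) + 1 \right)}} = \frac{1 + \frac{-1425 - 741}{1285 - 181}}{302 + \left(65 + 16\right)} = \frac{1 - \frac{2166}{1285 - 181}}{302 + 81} = \frac{1 - \frac{2166}{1104}}{383} = \left(1 - \frac{361}{184}\right) \frac{1}{383} = \left(- \frac{177}{184}\right) \frac{1}{383} = - \frac{177}{70472}$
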